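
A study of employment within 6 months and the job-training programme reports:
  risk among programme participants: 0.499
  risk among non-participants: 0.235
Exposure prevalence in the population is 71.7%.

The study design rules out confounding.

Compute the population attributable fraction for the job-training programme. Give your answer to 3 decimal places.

Let p₁ = 0.499, p₀ = 0.235.
Overall risk P(Y=1) = π·p₁ + (1−π)·p₀ = 0.717×0.499 + 0.283×0.235 = 0.42429.
Under exogeneity, PAF = [P(Y=1) − p₀] / P(Y=1).
PAF = (0.42429 − 0.235) / 0.42429 ≈ 0.4461

PAF ≈ 0.446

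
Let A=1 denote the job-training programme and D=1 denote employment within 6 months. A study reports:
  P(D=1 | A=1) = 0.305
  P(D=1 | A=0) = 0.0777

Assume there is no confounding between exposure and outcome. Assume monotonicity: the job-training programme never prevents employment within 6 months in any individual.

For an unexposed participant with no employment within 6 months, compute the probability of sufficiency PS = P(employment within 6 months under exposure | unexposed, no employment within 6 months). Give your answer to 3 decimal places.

PS ≈ 0.246

Let p₁ = 0.305, p₀ = 0.0777.
Under exogeneity and monotonicity, PS = (p₁ − p₀) / (1 − p₀).
PS = (0.305 − 0.0777) / (1 − 0.0777) = 0.2273 / 0.9223 ≈ 0.2464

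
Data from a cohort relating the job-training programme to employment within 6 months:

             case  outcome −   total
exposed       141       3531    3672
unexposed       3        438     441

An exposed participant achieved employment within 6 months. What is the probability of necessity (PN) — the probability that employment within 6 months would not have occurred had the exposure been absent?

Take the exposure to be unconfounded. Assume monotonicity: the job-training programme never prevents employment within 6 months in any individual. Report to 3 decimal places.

p₁ = P(outcome | exposed) = 141/3672 = 0.038399
p₀ = P(outcome | unexposed) = 3/441 = 0.0068027
Under exogeneity and monotonicity, PN = (p₁ − p₀)/p₁.
PN = (0.038399 − 0.0068027) / 0.038399 ≈ 0.8228

PN ≈ 0.823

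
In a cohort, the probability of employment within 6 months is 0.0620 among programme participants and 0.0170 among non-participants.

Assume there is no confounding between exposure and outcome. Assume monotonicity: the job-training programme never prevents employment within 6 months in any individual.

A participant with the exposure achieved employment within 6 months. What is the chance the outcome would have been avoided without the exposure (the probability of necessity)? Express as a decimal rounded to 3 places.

Let p₁ = 0.062, p₀ = 0.017.
Under exogeneity and monotonicity, PN = (p₁ − p₀) / p₁.
PN = (0.062 − 0.017) / 0.062 = 0.045 / 0.062 ≈ 0.7258

PN ≈ 0.726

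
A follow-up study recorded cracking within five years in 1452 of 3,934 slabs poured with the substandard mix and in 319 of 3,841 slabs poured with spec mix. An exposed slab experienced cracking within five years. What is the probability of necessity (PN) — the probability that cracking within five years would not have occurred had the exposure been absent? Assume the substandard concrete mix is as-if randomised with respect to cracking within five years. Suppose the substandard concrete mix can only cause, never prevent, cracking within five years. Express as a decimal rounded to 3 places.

p₁ = P(outcome | exposed) = 1452/3934 = 0.36909
p₀ = P(outcome | unexposed) = 319/3841 = 0.083051
Under exogeneity and monotonicity, PN = (p₁ − p₀) / p₁.
PN = (0.36909 − 0.083051) / 0.36909 = 0.28604 / 0.36909 ≈ 0.7750

PN ≈ 0.775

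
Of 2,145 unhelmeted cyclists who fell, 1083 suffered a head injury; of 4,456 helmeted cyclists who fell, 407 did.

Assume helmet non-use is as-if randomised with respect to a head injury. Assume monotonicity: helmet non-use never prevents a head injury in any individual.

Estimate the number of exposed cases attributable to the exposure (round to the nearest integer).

p₁ = P(outcome | exposed) = 1083/2145 = 0.5049
p₀ = P(outcome | unexposed) = 407/4456 = 0.091338
PN = (p₁ − p₀)/p₁ = (0.5049 − 0.091338) / 0.5049 ≈ 0.81910.
Attributable cases ≈ PN × (exposed cases) = 0.81910 × 1083 ≈ 887.08.

about 887 cases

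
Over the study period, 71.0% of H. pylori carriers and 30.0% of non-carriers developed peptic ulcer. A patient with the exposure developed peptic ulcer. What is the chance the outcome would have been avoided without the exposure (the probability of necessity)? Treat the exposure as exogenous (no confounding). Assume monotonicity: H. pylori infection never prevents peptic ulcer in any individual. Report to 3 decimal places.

PN ≈ 0.577

p₁ = 0.71, p₀ = 0.3.
Under exogeneity and monotonicity, PN = (p₁ − p₀) / p₁.
PN = (0.71 − 0.3) / 0.71 = 0.41 / 0.71 ≈ 0.5775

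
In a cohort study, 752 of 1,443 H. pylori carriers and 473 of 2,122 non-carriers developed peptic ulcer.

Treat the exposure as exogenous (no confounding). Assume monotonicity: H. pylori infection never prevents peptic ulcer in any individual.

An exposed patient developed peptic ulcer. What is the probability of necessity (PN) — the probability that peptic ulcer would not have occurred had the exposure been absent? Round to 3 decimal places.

p₁ = P(outcome | exposed) = 752/1443 = 0.52114
p₀ = P(outcome | unexposed) = 473/2122 = 0.2229
Under exogeneity and monotonicity, PN = (p₁ − p₀) / p₁.
PN = (0.52114 − 0.2229) / 0.52114 = 0.29823 / 0.52114 ≈ 0.5723

PN ≈ 0.572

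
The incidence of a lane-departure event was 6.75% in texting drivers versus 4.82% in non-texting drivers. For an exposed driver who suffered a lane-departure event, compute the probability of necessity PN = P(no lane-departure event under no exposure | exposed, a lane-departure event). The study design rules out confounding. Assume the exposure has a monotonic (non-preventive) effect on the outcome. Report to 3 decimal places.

PN ≈ 0.286

p₁ = 0.0675, p₀ = 0.0482.
Under exogeneity and monotonicity, PN = (p₁ − p₀) / p₁.
PN = (0.0675 − 0.0482) / 0.0675 = 0.0193 / 0.0675 ≈ 0.2859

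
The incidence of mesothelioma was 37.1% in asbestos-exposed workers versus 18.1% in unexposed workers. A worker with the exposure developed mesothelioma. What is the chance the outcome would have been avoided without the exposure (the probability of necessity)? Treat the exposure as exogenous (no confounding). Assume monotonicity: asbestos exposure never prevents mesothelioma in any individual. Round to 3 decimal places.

p₁ = 0.371, p₀ = 0.181.
Under exogeneity and monotonicity, PN = (p₁ − p₀) / p₁.
PN = (0.371 − 0.181) / 0.371 = 0.19 / 0.371 ≈ 0.5121

PN ≈ 0.512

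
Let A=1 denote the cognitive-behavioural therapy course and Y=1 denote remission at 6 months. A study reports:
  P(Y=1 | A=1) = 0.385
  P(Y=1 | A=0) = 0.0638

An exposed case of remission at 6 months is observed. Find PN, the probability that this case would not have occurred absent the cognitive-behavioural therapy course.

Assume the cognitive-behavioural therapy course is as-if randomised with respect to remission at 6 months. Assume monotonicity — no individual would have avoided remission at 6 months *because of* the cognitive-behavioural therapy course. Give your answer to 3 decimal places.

Let p₁ = 0.385, p₀ = 0.0638.
Under exogeneity and monotonicity, PN = (p₁ − p₀) / p₁.
PN = (0.385 − 0.0638) / 0.385 = 0.3212 / 0.385 ≈ 0.8343

PN ≈ 0.834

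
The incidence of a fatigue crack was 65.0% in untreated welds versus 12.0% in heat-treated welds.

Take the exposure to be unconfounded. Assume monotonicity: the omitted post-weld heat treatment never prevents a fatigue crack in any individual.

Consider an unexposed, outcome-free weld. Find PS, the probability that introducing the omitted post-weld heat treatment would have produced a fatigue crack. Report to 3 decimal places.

p₁ = 0.65, p₀ = 0.12.
Under exogeneity and monotonicity, PS = (p₁ − p₀) / (1 − p₀).
PS = (0.65 − 0.12) / (1 − 0.12) = 0.53 / 0.88 ≈ 0.6023

PS ≈ 0.602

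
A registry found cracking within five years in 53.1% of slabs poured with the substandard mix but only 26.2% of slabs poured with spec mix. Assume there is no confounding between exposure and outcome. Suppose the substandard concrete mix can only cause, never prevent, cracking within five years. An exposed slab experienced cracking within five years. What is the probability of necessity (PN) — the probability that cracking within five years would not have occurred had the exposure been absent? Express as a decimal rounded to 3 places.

PN ≈ 0.507

p₁ = 0.531, p₀ = 0.262.
Under exogeneity and monotonicity, PN = (p₁ − p₀) / p₁.
PN = (0.531 − 0.262) / 0.531 = 0.269 / 0.531 ≈ 0.5066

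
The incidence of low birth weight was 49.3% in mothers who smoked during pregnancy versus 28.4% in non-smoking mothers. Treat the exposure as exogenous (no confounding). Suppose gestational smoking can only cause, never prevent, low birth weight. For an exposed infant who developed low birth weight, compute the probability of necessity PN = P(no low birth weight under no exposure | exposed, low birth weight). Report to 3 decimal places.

p₁ = 0.493, p₀ = 0.284.
Under exogeneity and monotonicity, PN = (p₁ − p₀) / p₁.
PN = (0.493 − 0.284) / 0.493 = 0.209 / 0.493 ≈ 0.4239

PN ≈ 0.424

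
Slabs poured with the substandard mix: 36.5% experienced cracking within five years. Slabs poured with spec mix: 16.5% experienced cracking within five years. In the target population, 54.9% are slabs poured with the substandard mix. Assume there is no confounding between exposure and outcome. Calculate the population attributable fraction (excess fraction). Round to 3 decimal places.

PAF ≈ 0.400

p₁ = 0.365, p₀ = 0.165.
Overall risk P(Y=1) = π·p₁ + (1−π)·p₀ = 0.549×0.365 + 0.451×0.165 = 0.2748.
Under exogeneity, PAF = [P(Y=1) − p₀] / P(Y=1).
PAF = (0.2748 − 0.165) / 0.2748 ≈ 0.3996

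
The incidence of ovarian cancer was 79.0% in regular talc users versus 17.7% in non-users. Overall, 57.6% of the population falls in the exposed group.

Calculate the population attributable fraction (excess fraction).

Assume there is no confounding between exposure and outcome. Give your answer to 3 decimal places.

PAF ≈ 0.666

p₁ = 0.79, p₀ = 0.177.
Overall risk P(Y=1) = π·p₁ + (1−π)·p₀ = 0.576×0.79 + 0.424×0.177 = 0.53009.
Under exogeneity, PAF = [P(Y=1) − p₀] / P(Y=1).
PAF = (0.53009 − 0.177) / 0.53009 ≈ 0.6661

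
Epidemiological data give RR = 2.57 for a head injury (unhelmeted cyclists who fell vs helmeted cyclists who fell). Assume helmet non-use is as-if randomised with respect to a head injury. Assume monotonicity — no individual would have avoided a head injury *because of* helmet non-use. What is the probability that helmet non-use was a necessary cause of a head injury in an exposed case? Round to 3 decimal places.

Under exogeneity and monotonicity, PN = (RR − 1) / RR = 1 − 1/RR.
PN = (2.57 − 1) / 2.57 = 1.57 / 2.57 ≈ 0.6109

PN ≈ 0.611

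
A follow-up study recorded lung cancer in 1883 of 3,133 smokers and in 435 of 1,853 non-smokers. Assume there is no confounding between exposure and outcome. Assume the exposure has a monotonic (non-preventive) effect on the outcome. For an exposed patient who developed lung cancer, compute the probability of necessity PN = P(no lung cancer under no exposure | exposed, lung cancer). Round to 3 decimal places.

p₁ = P(outcome | exposed) = 1883/3133 = 0.60102
p₀ = P(outcome | unexposed) = 435/1853 = 0.23475
Under exogeneity and monotonicity, PN = (p₁ − p₀) / p₁.
PN = (0.60102 − 0.23475) / 0.60102 = 0.36627 / 0.60102 ≈ 0.6094

PN ≈ 0.609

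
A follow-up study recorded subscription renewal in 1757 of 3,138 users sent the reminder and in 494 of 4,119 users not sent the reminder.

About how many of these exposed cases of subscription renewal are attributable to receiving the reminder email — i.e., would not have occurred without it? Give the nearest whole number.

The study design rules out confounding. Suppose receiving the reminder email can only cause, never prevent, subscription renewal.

p₁ = P(outcome | exposed) = 1757/3138 = 0.55991
p₀ = P(outcome | unexposed) = 494/4119 = 0.11993
PN = (p₁ − p₀)/p₁ = (0.55991 − 0.11993) / 0.55991 ≈ 0.78580.
Attributable cases ≈ PN × (exposed cases) = 0.78580 × 1757 ≈ 1380.65.

about 1381 cases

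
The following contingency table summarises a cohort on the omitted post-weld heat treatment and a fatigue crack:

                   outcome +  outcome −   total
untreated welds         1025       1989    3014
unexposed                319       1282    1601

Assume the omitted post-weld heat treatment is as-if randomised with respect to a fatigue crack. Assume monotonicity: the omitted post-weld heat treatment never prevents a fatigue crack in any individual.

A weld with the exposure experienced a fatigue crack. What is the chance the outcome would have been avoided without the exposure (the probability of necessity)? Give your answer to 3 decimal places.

p₁ = P(outcome | exposed) = 1025/3014 = 0.34008
p₀ = P(outcome | unexposed) = 319/1601 = 0.19925
Under exogeneity and monotonicity, PN = (p₁ − p₀)/p₁.
PN = (0.34008 − 0.19925) / 0.34008 ≈ 0.4141

PN ≈ 0.414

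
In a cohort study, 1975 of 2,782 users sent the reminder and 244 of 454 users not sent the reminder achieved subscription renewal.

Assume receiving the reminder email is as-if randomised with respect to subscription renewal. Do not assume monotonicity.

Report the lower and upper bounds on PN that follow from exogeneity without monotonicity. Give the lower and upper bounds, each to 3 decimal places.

p₁ = P(outcome | exposed) = 1975/2782 = 0.70992
p₀ = P(outcome | unexposed) = 244/454 = 0.53744
Under exogeneity alone the bounds on PN are max{0,(p₁−p₀)/p₁} ≤ PN ≤ min{1,(1−p₀)/p₁}.
  lower = (p₁ − p₀)/p₁ = 0.17248 / 0.70992 ≈ 0.2430
  upper = min{1, (1 − p₀)/p₁} = 0.46256 / 0.70992 ≈ 0.6516

0.243 ≤ PN ≤ 0.652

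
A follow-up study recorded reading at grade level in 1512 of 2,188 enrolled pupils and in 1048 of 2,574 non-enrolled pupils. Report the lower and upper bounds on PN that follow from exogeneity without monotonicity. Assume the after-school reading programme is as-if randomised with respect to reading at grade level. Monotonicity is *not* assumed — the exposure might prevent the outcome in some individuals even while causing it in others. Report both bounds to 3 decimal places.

p₁ = P(outcome | exposed) = 1512/2188 = 0.69104
p₀ = P(outcome | unexposed) = 1048/2574 = 0.40715
Under exogeneity alone the bounds on PN are max{0,(p₁−p₀)/p₁} ≤ PN ≤ min{1,(1−p₀)/p₁}.
  lower = (p₁ − p₀)/p₁ = 0.28389 / 0.69104 ≈ 0.4108
  upper = min{1, (1 − p₀)/p₁} = 0.59285 / 0.69104 ≈ 0.8579

0.411 ≤ PN ≤ 0.858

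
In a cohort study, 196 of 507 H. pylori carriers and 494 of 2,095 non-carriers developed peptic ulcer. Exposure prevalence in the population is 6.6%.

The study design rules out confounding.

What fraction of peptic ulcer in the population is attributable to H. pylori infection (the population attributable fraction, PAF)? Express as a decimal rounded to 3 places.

PAF ≈ 0.040

p₁ = P(outcome | exposed) = 196/507 = 0.38659
p₀ = P(outcome | unexposed) = 494/2095 = 0.2358
Overall risk P(Y=1) = π·p₁ + (1−π)·p₀ = 0.066×0.38659 + 0.934×0.2358 = 0.24575.
Under exogeneity, PAF = [P(Y=1) − p₀] / P(Y=1).
PAF = (0.24575 − 0.2358) / 0.24575 ≈ 0.0405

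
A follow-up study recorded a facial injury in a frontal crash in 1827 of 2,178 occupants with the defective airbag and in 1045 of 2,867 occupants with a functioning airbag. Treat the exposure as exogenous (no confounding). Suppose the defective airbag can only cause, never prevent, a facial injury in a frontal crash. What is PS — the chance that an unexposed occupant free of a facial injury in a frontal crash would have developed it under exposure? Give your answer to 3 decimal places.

PS ≈ 0.746

p₁ = P(outcome | exposed) = 1827/2178 = 0.83884
p₀ = P(outcome | unexposed) = 1045/2867 = 0.36449
Under exogeneity and monotonicity, PS = (p₁ − p₀) / (1 − p₀).
PS = (0.83884 − 0.36449) / (1 − 0.36449) = 0.47435 / 0.63551 ≈ 0.7464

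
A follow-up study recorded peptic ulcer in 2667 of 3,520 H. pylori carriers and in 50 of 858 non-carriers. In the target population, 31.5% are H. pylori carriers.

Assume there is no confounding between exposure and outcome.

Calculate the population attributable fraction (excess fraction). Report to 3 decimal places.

p₁ = P(outcome | exposed) = 2667/3520 = 0.75767
p₀ = P(outcome | unexposed) = 50/858 = 0.058275
Overall risk P(Y=1) = π·p₁ + (1−π)·p₀ = 0.315×0.75767 + 0.685×0.058275 = 0.27858.
Under exogeneity, PAF = [P(Y=1) − p₀] / P(Y=1).
PAF = (0.27858 − 0.058275) / 0.27858 ≈ 0.7908

PAF ≈ 0.791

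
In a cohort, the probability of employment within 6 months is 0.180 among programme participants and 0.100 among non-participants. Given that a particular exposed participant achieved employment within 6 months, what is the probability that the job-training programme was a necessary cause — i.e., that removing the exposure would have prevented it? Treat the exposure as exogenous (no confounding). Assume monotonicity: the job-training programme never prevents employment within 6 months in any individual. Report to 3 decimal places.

PN ≈ 0.444

Let p₁ = 0.18, p₀ = 0.1.
Under exogeneity and monotonicity, PN = (p₁ − p₀) / p₁.
PN = (0.18 − 0.1) / 0.18 = 0.08 / 0.18 ≈ 0.4444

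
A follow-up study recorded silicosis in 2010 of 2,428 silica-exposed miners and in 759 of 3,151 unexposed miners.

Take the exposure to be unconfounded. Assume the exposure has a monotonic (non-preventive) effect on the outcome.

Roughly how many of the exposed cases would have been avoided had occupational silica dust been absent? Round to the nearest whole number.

about 1425 cases

p₁ = P(outcome | exposed) = 2010/2428 = 0.82784
p₀ = P(outcome | unexposed) = 759/3151 = 0.24088
PN = (p₁ − p₀)/p₁ = (0.82784 − 0.24088) / 0.82784 ≈ 0.70903.
Attributable cases ≈ PN × (exposed cases) = 0.70903 × 2010 ≈ 1425.15.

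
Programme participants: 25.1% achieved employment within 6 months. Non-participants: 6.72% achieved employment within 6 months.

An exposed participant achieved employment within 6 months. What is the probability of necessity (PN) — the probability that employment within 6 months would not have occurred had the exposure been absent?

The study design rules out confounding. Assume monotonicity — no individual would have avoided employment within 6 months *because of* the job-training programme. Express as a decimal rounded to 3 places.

PN ≈ 0.732

p₁ = 0.251, p₀ = 0.0672.
Under exogeneity and monotonicity, PN = (p₁ − p₀) / p₁.
PN = (0.251 − 0.0672) / 0.251 = 0.1838 / 0.251 ≈ 0.7323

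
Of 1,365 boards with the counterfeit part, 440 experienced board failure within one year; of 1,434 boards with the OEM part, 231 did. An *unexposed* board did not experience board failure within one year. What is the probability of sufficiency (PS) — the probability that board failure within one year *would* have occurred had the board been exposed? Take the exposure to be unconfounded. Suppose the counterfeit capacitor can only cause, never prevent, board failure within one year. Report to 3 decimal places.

p₁ = P(outcome | exposed) = 440/1365 = 0.32234
p₀ = P(outcome | unexposed) = 231/1434 = 0.16109
Under exogeneity and monotonicity, PS = (p₁ − p₀) / (1 − p₀).
PS = (0.32234 − 0.16109) / (1 − 0.16109) = 0.16126 / 0.83891 ≈ 0.1922

PS ≈ 0.192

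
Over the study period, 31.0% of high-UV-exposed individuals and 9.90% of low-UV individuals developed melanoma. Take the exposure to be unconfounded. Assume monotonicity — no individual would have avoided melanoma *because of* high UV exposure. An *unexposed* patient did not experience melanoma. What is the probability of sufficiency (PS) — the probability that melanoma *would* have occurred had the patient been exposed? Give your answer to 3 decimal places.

p₁ = 0.31, p₀ = 0.099.
Under exogeneity and monotonicity, PS = (p₁ − p₀) / (1 − p₀).
PS = (0.31 − 0.099) / (1 − 0.099) = 0.211 / 0.901 ≈ 0.2342

PS ≈ 0.234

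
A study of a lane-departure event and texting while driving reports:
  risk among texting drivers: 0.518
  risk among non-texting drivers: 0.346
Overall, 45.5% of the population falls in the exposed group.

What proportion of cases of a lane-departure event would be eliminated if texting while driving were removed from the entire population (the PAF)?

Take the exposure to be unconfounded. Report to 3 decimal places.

Let p₁ = 0.518, p₀ = 0.346.
Overall risk P(Y=1) = π·p₁ + (1−π)·p₀ = 0.455×0.518 + 0.545×0.346 = 0.42426.
Under exogeneity, PAF = [P(Y=1) − p₀] / P(Y=1).
PAF = (0.42426 − 0.346) / 0.42426 ≈ 0.1845

PAF ≈ 0.184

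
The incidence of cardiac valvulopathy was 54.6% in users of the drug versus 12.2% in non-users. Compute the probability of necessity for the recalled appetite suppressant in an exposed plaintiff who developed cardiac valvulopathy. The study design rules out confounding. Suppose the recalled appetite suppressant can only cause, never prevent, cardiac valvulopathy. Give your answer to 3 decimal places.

PN ≈ 0.777

p₁ = 0.546, p₀ = 0.122.
Under exogeneity and monotonicity, PN = (p₁ − p₀) / p₁.
PN = (0.546 − 0.122) / 0.546 = 0.424 / 0.546 ≈ 0.7766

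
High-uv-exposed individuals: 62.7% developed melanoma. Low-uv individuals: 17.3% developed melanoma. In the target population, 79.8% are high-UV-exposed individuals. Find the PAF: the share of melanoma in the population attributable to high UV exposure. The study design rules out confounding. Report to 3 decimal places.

p₁ = 0.627, p₀ = 0.173.
Overall risk P(Y=1) = π·p₁ + (1−π)·p₀ = 0.798×0.627 + 0.202×0.173 = 0.53529.
Under exogeneity, PAF = [P(Y=1) − p₀] / P(Y=1).
PAF = (0.53529 − 0.173) / 0.53529 ≈ 0.6768

PAF ≈ 0.677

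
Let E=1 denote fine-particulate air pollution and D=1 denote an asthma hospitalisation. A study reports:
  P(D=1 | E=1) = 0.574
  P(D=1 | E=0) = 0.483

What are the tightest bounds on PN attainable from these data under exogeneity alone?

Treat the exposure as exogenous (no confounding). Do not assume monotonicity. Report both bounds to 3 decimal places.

Let p₁ = 0.574, p₀ = 0.483.
Under exogeneity alone the bounds on PN are max{0,(p₁−p₀)/p₁} ≤ PN ≤ min{1,(1−p₀)/p₁}.
  lower = (p₁ − p₀)/p₁ = 0.091 / 0.574 ≈ 0.1585
  upper = min{1, (1 − p₀)/p₁} = 0.517 / 0.574 ≈ 0.9007

0.159 ≤ PN ≤ 0.901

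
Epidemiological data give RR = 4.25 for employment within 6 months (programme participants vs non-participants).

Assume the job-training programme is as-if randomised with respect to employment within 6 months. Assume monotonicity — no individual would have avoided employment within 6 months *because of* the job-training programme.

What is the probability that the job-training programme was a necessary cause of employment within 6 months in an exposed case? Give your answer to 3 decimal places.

PN ≈ 0.765

Under exogeneity and monotonicity, PN = (RR − 1) / RR = 1 − 1/RR.
PN = (4.25 − 1) / 4.25 = 3.25 / 4.25 ≈ 0.7647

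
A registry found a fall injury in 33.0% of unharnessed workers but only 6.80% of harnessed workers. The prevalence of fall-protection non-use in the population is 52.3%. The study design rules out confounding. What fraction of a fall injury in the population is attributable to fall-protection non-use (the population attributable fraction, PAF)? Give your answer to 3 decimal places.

PAF ≈ 0.668

p₁ = 0.33, p₀ = 0.068.
Overall risk P(Y=1) = π·p₁ + (1−π)·p₀ = 0.523×0.33 + 0.477×0.068 = 0.20503.
Under exogeneity, PAF = [P(Y=1) − p₀] / P(Y=1).
PAF = (0.20503 − 0.068) / 0.20503 ≈ 0.6683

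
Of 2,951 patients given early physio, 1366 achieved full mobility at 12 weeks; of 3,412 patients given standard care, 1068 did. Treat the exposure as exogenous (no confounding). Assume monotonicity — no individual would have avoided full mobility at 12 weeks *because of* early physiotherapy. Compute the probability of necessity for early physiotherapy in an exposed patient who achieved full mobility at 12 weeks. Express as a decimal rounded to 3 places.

PN ≈ 0.324

p₁ = P(outcome | exposed) = 1366/2951 = 0.46289
p₀ = P(outcome | unexposed) = 1068/3412 = 0.31301
Under exogeneity and monotonicity, PN = (p₁ − p₀) / p₁.
PN = (0.46289 − 0.31301) / 0.46289 = 0.14988 / 0.46289 ≈ 0.3238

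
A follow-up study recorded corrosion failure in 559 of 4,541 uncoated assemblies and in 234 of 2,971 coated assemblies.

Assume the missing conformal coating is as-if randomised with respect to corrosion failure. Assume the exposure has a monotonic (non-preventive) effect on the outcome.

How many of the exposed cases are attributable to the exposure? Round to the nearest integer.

p₁ = P(outcome | exposed) = 559/4541 = 0.1231
p₀ = P(outcome | unexposed) = 234/2971 = 0.078761
PN = (p₁ − p₀)/p₁ = (0.1231 − 0.078761) / 0.1231 ≈ 0.36019.
Attributable cases ≈ PN × (exposed cases) = 0.36019 × 559 ≈ 201.34.

about 201 cases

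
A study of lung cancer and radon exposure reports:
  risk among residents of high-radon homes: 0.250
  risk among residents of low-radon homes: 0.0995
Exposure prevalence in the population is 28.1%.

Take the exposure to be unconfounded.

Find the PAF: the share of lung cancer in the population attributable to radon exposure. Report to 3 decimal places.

Let p₁ = 0.25, p₀ = 0.0995.
Overall risk P(Y=1) = π·p₁ + (1−π)·p₀ = 0.281×0.25 + 0.719×0.0995 = 0.14179.
Under exogeneity, PAF = [P(Y=1) − p₀] / P(Y=1).
PAF = (0.14179 − 0.0995) / 0.14179 ≈ 0.2983

PAF ≈ 0.298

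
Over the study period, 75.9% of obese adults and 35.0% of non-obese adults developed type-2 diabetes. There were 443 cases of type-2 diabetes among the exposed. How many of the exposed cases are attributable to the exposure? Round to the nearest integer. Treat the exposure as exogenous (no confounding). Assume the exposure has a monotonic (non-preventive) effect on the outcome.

about 239 cases

p₁ = 0.759, p₀ = 0.35.
PN = (p₁ − p₀)/p₁ = (0.759 − 0.35) / 0.759 ≈ 0.53887.
Attributable cases ≈ PN × (exposed cases) = 0.53887 × 443 ≈ 238.72.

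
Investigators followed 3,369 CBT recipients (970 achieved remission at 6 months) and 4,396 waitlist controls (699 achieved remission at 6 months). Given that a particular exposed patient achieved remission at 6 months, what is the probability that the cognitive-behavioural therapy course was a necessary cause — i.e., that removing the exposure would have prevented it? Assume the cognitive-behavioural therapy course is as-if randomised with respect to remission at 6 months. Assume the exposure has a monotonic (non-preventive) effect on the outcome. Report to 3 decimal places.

PN ≈ 0.448

p₁ = P(outcome | exposed) = 970/3369 = 0.28792
p₀ = P(outcome | unexposed) = 699/4396 = 0.15901
Under exogeneity and monotonicity, PN = (p₁ − p₀) / p₁.
PN = (0.28792 − 0.15901) / 0.28792 = 0.12891 / 0.28792 ≈ 0.4477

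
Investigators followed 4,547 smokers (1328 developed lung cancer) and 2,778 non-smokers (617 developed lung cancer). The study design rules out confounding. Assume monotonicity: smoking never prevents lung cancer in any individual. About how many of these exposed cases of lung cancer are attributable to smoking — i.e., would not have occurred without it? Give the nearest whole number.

about 318 cases

p₁ = P(outcome | exposed) = 1328/4547 = 0.29206
p₀ = P(outcome | unexposed) = 617/2778 = 0.2221
PN = (p₁ − p₀)/p₁ = (0.29206 − 0.2221) / 0.29206 ≈ 0.23953.
Attributable cases ≈ PN × (exposed cases) = 0.23953 × 1328 ≈ 318.10.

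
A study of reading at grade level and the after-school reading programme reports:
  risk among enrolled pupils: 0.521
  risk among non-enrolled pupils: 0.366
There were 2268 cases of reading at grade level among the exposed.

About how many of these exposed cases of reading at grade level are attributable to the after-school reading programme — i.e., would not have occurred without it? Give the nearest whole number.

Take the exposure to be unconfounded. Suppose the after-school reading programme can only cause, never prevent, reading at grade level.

Let p₁ = 0.521, p₀ = 0.366.
PN = (p₁ − p₀)/p₁ = (0.521 − 0.366) / 0.521 ≈ 0.29750.
Attributable cases ≈ PN × (exposed cases) = 0.29750 × 2268 ≈ 674.74.

about 675 cases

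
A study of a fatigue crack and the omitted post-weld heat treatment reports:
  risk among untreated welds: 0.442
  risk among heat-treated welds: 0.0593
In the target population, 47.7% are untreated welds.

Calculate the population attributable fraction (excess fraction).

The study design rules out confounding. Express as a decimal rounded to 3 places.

Let p₁ = 0.442, p₀ = 0.0593.
Overall risk P(Y=1) = π·p₁ + (1−π)·p₀ = 0.477×0.442 + 0.523×0.0593 = 0.24185.
Under exogeneity, PAF = [P(Y=1) − p₀] / P(Y=1).
PAF = (0.24185 − 0.0593) / 0.24185 ≈ 0.7548

PAF ≈ 0.755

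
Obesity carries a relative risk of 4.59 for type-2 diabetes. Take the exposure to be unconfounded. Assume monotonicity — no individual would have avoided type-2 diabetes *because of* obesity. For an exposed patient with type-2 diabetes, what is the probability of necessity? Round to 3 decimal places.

PN ≈ 0.782

Under exogeneity and monotonicity, PN = (RR − 1) / RR = 1 − 1/RR.
PN = (4.59 − 1) / 4.59 = 3.59 / 4.59 ≈ 0.7821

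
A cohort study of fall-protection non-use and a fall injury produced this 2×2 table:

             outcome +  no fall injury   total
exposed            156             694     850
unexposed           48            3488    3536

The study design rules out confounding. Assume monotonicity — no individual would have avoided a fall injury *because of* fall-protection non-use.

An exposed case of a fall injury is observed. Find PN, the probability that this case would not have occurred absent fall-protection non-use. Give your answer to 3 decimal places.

PN ≈ 0.926

p₁ = P(outcome | exposed) = 156/850 = 0.18353
p₀ = P(outcome | unexposed) = 48/3536 = 0.013575
Under exogeneity and monotonicity, PN = (p₁ − p₀)/p₁.
PN = (0.18353 − 0.013575) / 0.18353 ≈ 0.9260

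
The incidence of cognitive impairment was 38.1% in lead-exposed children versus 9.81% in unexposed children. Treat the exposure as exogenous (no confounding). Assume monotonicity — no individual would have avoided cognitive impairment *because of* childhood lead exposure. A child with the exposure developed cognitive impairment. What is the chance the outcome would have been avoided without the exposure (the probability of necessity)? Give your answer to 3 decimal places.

PN ≈ 0.743

p₁ = 0.381, p₀ = 0.0981.
Under exogeneity and monotonicity, PN = (p₁ − p₀) / p₁.
PN = (0.381 − 0.0981) / 0.381 = 0.2829 / 0.381 ≈ 0.7425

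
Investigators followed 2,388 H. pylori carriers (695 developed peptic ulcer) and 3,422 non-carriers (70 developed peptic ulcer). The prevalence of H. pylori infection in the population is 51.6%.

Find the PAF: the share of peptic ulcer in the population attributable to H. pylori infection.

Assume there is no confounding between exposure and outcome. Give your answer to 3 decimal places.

p₁ = P(outcome | exposed) = 695/2388 = 0.29104
p₀ = P(outcome | unexposed) = 70/3422 = 0.020456
Overall risk P(Y=1) = π·p₁ + (1−π)·p₀ = 0.516×0.29104 + 0.484×0.020456 = 0.16008.
Under exogeneity, PAF = [P(Y=1) − p₀] / P(Y=1).
PAF = (0.16008 − 0.020456) / 0.16008 ≈ 0.8722

PAF ≈ 0.872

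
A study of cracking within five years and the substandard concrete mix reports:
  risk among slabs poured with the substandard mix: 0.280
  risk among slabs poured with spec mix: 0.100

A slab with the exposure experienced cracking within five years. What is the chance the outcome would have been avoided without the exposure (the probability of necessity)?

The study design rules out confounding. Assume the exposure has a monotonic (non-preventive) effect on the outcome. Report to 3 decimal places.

Let p₁ = 0.28, p₀ = 0.1.
Under exogeneity and monotonicity, PN = (p₁ − p₀) / p₁.
PN = (0.28 − 0.1) / 0.28 = 0.18 / 0.28 ≈ 0.6429

PN ≈ 0.643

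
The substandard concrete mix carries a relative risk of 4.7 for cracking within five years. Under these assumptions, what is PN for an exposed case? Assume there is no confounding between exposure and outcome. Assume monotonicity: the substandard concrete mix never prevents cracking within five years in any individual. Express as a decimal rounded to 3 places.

Under exogeneity and monotonicity, PN = (RR − 1) / RR = 1 − 1/RR.
PN = (4.7 − 1) / 4.7 = 3.7 / 4.7 ≈ 0.7872

PN ≈ 0.787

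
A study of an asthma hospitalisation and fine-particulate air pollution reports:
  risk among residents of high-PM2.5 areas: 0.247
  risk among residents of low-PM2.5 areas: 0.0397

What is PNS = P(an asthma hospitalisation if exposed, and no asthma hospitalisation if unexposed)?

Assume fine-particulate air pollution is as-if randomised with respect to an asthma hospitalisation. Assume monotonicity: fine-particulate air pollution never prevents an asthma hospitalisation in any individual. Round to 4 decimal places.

PNS ≈ 0.2073

Let p₁ = 0.247, p₀ = 0.0397.
Under exogeneity and monotonicity, PNS = p₁ − p₀.
PNS = 0.247 − 0.0397 = 0.2073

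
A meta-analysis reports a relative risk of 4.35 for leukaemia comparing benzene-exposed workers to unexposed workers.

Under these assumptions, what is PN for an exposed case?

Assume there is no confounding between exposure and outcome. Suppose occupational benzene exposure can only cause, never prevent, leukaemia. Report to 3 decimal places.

PN ≈ 0.770

Under exogeneity and monotonicity, PN = (RR − 1) / RR = 1 − 1/RR.
PN = (4.35 − 1) / 4.35 = 3.35 / 4.35 ≈ 0.7701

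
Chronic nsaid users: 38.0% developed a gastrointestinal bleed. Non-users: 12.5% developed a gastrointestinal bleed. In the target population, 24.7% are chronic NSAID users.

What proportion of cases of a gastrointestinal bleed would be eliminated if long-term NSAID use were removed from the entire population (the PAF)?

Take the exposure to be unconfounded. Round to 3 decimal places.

PAF ≈ 0.335

p₁ = 0.38, p₀ = 0.125.
Overall risk P(Y=1) = π·p₁ + (1−π)·p₀ = 0.247×0.38 + 0.753×0.125 = 0.18799.
Under exogeneity, PAF = [P(Y=1) − p₀] / P(Y=1).
PAF = (0.18799 − 0.125) / 0.18799 ≈ 0.3351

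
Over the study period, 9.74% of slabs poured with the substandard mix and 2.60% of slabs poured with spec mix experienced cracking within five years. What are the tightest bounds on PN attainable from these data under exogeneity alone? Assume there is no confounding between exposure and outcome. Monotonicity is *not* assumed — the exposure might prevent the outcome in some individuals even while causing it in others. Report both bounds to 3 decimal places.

p₁ = 0.0974, p₀ = 0.026.
Under exogeneity alone the bounds on PN are max{0,(p₁−p₀)/p₁} ≤ PN ≤ min{1,(1−p₀)/p₁}.
  lower = (p₁ − p₀)/p₁ = 0.0714 / 0.0974 ≈ 0.7331
  upper = min{1, (1 − p₀)/p₁} = 0.974 / 0.0974 ≈ 10.0000 → capped at 1

0.733 ≤ PN ≤ 1.000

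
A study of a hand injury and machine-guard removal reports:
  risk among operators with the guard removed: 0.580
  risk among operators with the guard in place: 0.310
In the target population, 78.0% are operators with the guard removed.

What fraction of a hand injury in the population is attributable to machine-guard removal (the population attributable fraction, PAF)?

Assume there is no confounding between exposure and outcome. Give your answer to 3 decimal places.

Let p₁ = 0.58, p₀ = 0.31.
Overall risk P(Y=1) = π·p₁ + (1−π)·p₀ = 0.78×0.58 + 0.22×0.31 = 0.5206.
Under exogeneity, PAF = [P(Y=1) − p₀] / P(Y=1).
PAF = (0.5206 − 0.31) / 0.5206 ≈ 0.4045

PAF ≈ 0.405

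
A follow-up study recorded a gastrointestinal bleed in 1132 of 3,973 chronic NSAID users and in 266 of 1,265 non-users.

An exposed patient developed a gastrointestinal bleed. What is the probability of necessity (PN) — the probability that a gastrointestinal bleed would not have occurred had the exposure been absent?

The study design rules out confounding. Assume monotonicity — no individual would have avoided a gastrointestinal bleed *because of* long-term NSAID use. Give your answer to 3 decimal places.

p₁ = P(outcome | exposed) = 1132/3973 = 0.28492
p₀ = P(outcome | unexposed) = 266/1265 = 0.21028
Under exogeneity and monotonicity, PN = (p₁ − p₀) / p₁.
PN = (0.28492 − 0.21028) / 0.28492 = 0.074647 / 0.28492 ≈ 0.2620

PN ≈ 0.262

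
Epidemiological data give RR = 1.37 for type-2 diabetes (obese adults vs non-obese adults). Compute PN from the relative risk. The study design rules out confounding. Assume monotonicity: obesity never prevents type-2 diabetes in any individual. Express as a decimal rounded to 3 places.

PN ≈ 0.270

Under exogeneity and monotonicity, PN = (RR − 1) / RR = 1 − 1/RR.
PN = (1.37 − 1) / 1.37 = 0.37 / 1.37 ≈ 0.2701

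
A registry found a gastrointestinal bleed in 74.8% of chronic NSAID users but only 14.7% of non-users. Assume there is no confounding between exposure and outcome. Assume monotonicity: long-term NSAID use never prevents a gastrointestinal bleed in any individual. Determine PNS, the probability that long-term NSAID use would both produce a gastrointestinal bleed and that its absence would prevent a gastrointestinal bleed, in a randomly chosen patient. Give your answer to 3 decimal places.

PNS ≈ 0.601

p₁ = 0.748, p₀ = 0.147.
Under exogeneity and monotonicity, PNS = p₁ − p₀.
PNS = 0.748 − 0.147 = 0.601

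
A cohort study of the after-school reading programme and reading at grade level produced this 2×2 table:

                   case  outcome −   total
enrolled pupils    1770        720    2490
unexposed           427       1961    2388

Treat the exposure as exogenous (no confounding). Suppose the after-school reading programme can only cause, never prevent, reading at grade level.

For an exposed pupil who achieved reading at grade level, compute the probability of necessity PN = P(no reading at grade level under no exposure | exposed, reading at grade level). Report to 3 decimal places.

PN ≈ 0.748

p₁ = P(outcome | exposed) = 1770/2490 = 0.71084
p₀ = P(outcome | unexposed) = 427/2388 = 0.17881
Under exogeneity and monotonicity, PN = (p₁ − p₀)/p₁.
PN = (0.71084 − 0.17881) / 0.71084 ≈ 0.7485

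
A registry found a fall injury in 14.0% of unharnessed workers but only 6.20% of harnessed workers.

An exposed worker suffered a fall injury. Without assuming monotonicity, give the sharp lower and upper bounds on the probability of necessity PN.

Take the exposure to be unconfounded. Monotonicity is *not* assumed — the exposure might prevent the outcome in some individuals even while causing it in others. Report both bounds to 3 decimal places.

0.557 ≤ PN ≤ 1.000

p₁ = 0.14, p₀ = 0.062.
Under exogeneity alone the bounds on PN are max{0,(p₁−p₀)/p₁} ≤ PN ≤ min{1,(1−p₀)/p₁}.
  lower = (p₁ − p₀)/p₁ = 0.078 / 0.14 ≈ 0.5571
  upper = min{1, (1 − p₀)/p₁} = 0.938 / 0.14 ≈ 6.7000 → capped at 1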